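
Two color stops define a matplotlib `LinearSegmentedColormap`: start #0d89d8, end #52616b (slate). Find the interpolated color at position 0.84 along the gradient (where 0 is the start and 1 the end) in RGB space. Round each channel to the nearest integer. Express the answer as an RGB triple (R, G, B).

(71, 103, 124)

#0d89d8 → (13, 137, 216); #52616b → (82, 97, 107).
R = 13 + 0.84 × (82 − 13) = 13 + 0.84 × 69 = 70.96 → 71
G = 137 + 0.84 × (97 − 137) = 137 + 0.84 × -40 = 103.4 → 103
B = 216 + 0.84 × (107 − 216) = 216 + 0.84 × -109 = 124.44 → 124
So the blended color is (71, 103, 124), about #47677c.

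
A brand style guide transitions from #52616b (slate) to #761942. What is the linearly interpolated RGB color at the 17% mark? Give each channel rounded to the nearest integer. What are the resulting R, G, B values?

#52616b → (82, 97, 107); #761942 → (118, 25, 66).
17% corresponds to t = 0.17.
R = 82 + 0.17 × (118 − 82) = 82 + 0.17 × 36 = 88.12 → 88
G = 97 + 0.17 × (25 − 97) = 97 + 0.17 × -72 = 84.76 → 85
B = 107 + 0.17 × (66 − 107) = 107 + 0.17 × -41 = 100.03 → 100
So the blended color is (88, 85, 100), about #585564.

(88, 85, 100)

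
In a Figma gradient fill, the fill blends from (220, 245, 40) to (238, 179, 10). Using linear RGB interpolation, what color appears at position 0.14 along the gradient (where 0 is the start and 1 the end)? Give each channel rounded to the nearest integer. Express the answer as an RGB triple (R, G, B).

R = 220 + 0.14 × (238 − 220) = 220 + 0.14 × 18 = 222.52 → 223
G = 245 + 0.14 × (179 − 245) = 245 + 0.14 × -66 = 235.76 → 236
B = 40 + 0.14 × (10 − 40) = 40 + 0.14 × -30 = 35.8 → 36

(223, 236, 36)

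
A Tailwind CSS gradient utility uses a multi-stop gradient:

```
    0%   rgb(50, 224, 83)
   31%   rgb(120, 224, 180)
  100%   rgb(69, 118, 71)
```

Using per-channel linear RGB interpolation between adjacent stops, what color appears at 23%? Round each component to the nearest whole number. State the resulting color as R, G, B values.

(102, 224, 155)

23% lies between the 0% and 31% stops, so the local fraction is t = (23 − 0)/(31 − 0) = 23/31 ≈ 0.7419.
R = 50 + 0.7419 × (120 − 50) = 101.933 → 102
G = 224 + 0.7419 × (224 − 224) = 224 → 224
B = 83 + 0.7419 × (180 − 83) = 154.964 → 155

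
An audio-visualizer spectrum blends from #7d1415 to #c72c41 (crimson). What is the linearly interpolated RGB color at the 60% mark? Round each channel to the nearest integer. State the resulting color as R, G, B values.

#7d1415 → (125, 20, 21); #c72c41 → (199, 44, 65).
60% corresponds to t = 0.6.
R = 125 + 0.6 × (199 − 125) = 125 + 0.6 × 74 = 169.4 → 169
G = 20 + 0.6 × (44 − 20) = 20 + 0.6 × 24 = 34.4 → 34
B = 21 + 0.6 × (65 − 21) = 21 + 0.6 × 44 = 47.4 → 47
So the blended color is (169, 34, 47), about #a9222f.

(169, 34, 47)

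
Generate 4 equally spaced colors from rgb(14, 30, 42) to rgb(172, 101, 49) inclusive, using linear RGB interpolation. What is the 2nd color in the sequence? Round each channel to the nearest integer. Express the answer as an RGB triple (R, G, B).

With 4 swatches and endpoints inclusive, swatch 2 sits at t = (2 − 1)/(4 − 1) = 1/3 ≈ 0.3333.
R = 14 + 0.3333 × (172 − 14) = 66.661 → 67
G = 30 + 0.3333 × (101 − 30) = 53.664 → 54
B = 42 + 0.3333 × (49 − 42) = 44.333 → 44

(67, 54, 44)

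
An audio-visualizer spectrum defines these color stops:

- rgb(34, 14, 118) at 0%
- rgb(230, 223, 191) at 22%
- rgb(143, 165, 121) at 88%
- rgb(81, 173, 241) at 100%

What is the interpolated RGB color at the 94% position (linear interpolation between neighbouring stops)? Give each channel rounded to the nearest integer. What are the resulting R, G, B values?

(112, 169, 181)

94% lies between the 88% and 100% stops, so the local fraction is t = (94 − 88)/(100 − 88) = 6/12 ≈ 0.5.
R = 143 + 0.5 × (81 − 143) = 112 → 112
G = 165 + 0.5 × (173 − 165) = 169 → 169
B = 121 + 0.5 × (241 − 121) = 181 → 181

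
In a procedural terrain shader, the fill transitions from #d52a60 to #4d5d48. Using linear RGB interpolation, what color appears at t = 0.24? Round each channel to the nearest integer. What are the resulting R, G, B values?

#d52a60 → (213, 42, 96); #4d5d48 → (77, 93, 72).
R = 213 + 0.24 × (77 − 213) = 213 + 0.24 × -136 = 180.36 → 180
G = 42 + 0.24 × (93 − 42) = 42 + 0.24 × 51 = 54.24 → 54
B = 96 + 0.24 × (72 − 96) = 96 + 0.24 × -24 = 90.24 → 90
So the blended color is (180, 54, 90), about #b4365a.

(180, 54, 90)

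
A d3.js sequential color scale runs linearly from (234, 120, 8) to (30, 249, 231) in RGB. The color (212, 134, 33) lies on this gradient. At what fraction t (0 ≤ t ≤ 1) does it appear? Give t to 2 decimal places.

0.11

Invert the lerp on the B channel (largest span, 223): t = (33 − 8) / (231 − 8) = 25/223 = 0.11211.
Check on R: (212 − 234)/(30 − 234) = 0.1078 ✓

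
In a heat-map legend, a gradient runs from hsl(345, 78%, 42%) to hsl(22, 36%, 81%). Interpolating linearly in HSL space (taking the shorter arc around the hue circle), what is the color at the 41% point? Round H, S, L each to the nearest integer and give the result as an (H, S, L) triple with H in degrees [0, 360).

Hue: 22 − 345 = -323°, but |-323| > 180 so the shorter arc goes the other way: Δh = -323 + 360 = 37°.
H = 345 + 0.41 × (37) = 360.17 → 360 → 360 mod 360 = 0°
S = 78 + 0.41 × (36 − 78) = 60.78 → 61%
L = 42 + 0.41 × (81 − 42) = 57.99 → 58%

(0, 61, 58)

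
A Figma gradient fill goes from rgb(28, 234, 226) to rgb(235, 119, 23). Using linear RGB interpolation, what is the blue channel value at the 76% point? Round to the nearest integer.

B = 226 + 0.76 × (23 − 226) = 71.72 → 72

72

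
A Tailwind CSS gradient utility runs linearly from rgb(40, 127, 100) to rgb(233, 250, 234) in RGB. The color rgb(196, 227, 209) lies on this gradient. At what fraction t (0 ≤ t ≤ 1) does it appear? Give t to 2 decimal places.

Invert the lerp on the R channel (largest span, 193): t = (196 − 40) / (233 − 40) = 156/193 = 0.80829.
Check on G: (227 − 127)/(250 − 127) = 0.813 ✓

0.81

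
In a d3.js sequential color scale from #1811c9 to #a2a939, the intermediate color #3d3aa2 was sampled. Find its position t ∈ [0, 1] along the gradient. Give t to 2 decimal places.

Invert the lerp on the G channel (largest span, 152): t = (58 − 17) / (169 − 17) = 41/152 = 0.26974.
Check on R: (61 − 24)/(162 − 24) = 0.2681 ✓

0.27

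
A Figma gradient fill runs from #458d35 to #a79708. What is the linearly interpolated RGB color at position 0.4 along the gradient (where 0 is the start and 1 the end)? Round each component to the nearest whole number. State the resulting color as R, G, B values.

#458d35 → (69, 141, 53); #a79708 → (167, 151, 8).
R = 69 + 0.4 × (167 − 69) = 69 + 0.4 × 98 = 108.2 → 108
G = 141 + 0.4 × (151 − 141) = 141 + 0.4 × 10 = 145 → 145
B = 53 + 0.4 × (8 − 53) = 53 + 0.4 × -45 = 35 → 35
So the blended color is (108, 145, 35), about #6c9123.

(108, 145, 35)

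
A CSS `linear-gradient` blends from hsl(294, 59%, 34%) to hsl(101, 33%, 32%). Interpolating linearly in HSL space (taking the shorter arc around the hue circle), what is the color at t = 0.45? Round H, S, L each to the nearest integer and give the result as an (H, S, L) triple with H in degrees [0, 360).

Hue: 101 − 294 = -193°, but |-193| > 180 so the shorter arc goes the other way: Δh = -193 + 360 = 167°.
H = 294 + 0.45 × (167) = 369.15 → 369 → 369 mod 360 = 9°
S = 59 + 0.45 × (33 − 59) = 47.3 → 47%
L = 34 + 0.45 × (32 − 34) = 33.1 → 33%

(9, 47, 33)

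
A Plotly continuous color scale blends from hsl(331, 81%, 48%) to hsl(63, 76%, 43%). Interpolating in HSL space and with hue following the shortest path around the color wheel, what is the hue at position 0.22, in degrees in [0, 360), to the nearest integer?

351

Hue: 63 − 331 = -268°, but |-268| > 180 so the shorter arc goes the other way: Δh = -268 + 360 = 92°.
H = 331 + 0.22 × (92) = 351.24 → 351°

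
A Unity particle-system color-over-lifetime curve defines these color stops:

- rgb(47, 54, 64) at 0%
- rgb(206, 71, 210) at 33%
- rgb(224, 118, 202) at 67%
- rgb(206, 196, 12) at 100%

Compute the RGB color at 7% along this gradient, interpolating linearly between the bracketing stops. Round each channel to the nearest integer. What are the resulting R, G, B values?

(81, 58, 95)

7% lies between the 0% and 33% stops, so the local fraction is t = (7 − 0)/(33 − 0) = 7/33 ≈ 0.2121.
R = 47 + 0.2121 × (206 − 47) = 80.724 → 81
G = 54 + 0.2121 × (71 − 54) = 57.606 → 58
B = 64 + 0.2121 × (210 − 64) = 94.967 → 95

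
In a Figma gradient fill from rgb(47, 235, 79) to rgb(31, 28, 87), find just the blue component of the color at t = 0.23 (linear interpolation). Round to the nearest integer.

81

B = 79 + 0.23 × (87 − 79) = 80.84 → 81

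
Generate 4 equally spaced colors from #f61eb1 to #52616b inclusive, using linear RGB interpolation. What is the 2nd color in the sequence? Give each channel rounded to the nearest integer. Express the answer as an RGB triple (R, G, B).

(191, 52, 154)

With 4 swatches and endpoints inclusive, swatch 2 sits at t = (2 − 1)/(4 − 1) = 1/3 ≈ 0.3333.
#f61eb1 → (246, 30, 177); #52616b → (82, 97, 107).
R = 246 + 0.3333 × (82 − 246) = 191.339 → 191
G = 30 + 0.3333 × (97 − 30) = 52.331 → 52
B = 177 + 0.3333 × (107 − 177) = 153.669 → 154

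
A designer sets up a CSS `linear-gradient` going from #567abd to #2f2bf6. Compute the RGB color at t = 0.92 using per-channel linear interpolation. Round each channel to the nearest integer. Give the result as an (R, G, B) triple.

(50, 49, 241)

#567abd → (86, 122, 189); #2f2bf6 → (47, 43, 246).
R = 86 + 0.92 × (47 − 86) = 86 + 0.92 × -39 = 50.12 → 50
G = 122 + 0.92 × (43 − 122) = 122 + 0.92 × -79 = 49.32 → 49
B = 189 + 0.92 × (246 − 189) = 189 + 0.92 × 57 = 241.44 → 241
So the blended color is (50, 49, 241), about #3231f1.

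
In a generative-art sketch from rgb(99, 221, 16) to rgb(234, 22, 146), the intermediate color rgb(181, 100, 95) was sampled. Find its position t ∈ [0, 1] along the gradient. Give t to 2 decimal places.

0.61

Invert the lerp on the G channel (largest span, 199): t = (100 − 221) / (22 − 221) = -121/-199 = 0.60804.
Check on R: (181 − 99)/(234 − 99) = 0.6074 ✓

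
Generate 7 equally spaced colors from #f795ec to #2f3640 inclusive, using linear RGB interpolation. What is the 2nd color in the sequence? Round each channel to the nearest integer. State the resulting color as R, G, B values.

With 7 swatches and endpoints inclusive, swatch 2 sits at t = (2 − 1)/(7 − 1) = 1/6 ≈ 0.1667.
#f795ec → (247, 149, 236); #2f3640 → (47, 54, 64).
R = 247 + 0.1667 × (47 − 247) = 213.66 → 214
G = 149 + 0.1667 × (54 − 149) = 133.163 → 133
B = 236 + 0.1667 × (64 − 236) = 207.328 → 207

(214, 133, 207)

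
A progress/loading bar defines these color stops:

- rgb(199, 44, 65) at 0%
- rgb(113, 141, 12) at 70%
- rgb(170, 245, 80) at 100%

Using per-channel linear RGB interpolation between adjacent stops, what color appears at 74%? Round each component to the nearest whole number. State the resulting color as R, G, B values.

(121, 155, 21)

74% lies between the 70% and 100% stops, so the local fraction is t = (74 − 70)/(100 − 70) = 4/30 ≈ 0.1333.
R = 113 + 0.1333 × (170 − 113) = 120.598 → 121
G = 141 + 0.1333 × (245 − 141) = 154.863 → 155
B = 12 + 0.1333 × (80 − 12) = 21.064 → 21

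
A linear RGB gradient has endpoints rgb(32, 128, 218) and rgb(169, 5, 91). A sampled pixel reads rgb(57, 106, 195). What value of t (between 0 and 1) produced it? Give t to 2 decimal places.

Invert the lerp on the R channel (largest span, 137): t = (57 − 32) / (169 − 32) = 25/137 = 0.18248.
Check on G: (106 − 128)/(5 − 128) = 0.1789 ✓

0.18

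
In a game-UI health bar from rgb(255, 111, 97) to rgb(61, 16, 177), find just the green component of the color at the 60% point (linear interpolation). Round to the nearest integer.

G = 111 + 0.6 × (16 − 111) = 54 → 54

54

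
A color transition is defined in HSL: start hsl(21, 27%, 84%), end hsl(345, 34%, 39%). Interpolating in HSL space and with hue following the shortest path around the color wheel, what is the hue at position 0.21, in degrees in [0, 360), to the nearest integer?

Hue: 345 − 21 = 324°, but |324| > 180 so the shorter arc goes the other way: Δh = 324 − 360 = -36°.
H = 21 + 0.21 × (-36) = 13.44 → 13°

13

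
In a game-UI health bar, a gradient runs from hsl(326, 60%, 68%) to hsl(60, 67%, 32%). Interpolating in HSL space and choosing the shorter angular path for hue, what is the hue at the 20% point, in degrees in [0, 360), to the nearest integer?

345

Hue: 60 − 326 = -266°, but |-266| > 180 so the shorter arc goes the other way: Δh = -266 + 360 = 94°.
H = 326 + 0.2 × (94) = 344.8 → 345°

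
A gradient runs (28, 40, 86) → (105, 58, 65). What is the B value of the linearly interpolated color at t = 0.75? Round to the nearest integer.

B = 86 + 0.75 × (65 − 86) = 70.25 → 70

70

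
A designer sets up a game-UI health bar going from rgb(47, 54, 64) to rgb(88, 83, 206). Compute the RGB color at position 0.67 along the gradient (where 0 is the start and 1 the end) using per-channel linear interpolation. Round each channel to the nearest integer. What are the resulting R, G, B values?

R = 47 + 0.67 × (88 − 47) = 47 + 0.67 × 41 = 74.47 → 74
G = 54 + 0.67 × (83 − 54) = 54 + 0.67 × 29 = 73.43 → 73
B = 64 + 0.67 × (206 − 64) = 64 + 0.67 × 142 = 159.14 → 159

(74, 73, 159)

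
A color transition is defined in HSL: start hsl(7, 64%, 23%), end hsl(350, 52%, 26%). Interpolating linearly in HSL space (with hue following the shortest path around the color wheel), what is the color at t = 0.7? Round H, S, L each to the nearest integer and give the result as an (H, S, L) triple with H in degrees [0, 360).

(355, 56, 25)

Hue: 350 − 7 = 343°, but |343| > 180 so the shorter arc goes the other way: Δh = 343 − 360 = -17°.
H = 7 + 0.7 × (-17) = -4.9 → -5 → -5 mod 360 = 355°
S = 64 + 0.7 × (52 − 64) = 55.6 → 56%
L = 23 + 0.7 × (26 − 23) = 25.1 → 25%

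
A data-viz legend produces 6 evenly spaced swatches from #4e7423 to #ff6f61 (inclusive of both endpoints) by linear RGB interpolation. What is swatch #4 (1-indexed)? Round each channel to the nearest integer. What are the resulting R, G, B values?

With 6 swatches and endpoints inclusive, swatch 4 sits at t = (4 − 1)/(6 − 1) = 3/5 ≈ 0.6.
#4e7423 → (78, 116, 35); #ff6f61 → (255, 111, 97).
R = 78 + 0.6 × (255 − 78) = 184.2 → 184
G = 116 + 0.6 × (111 − 116) = 113 → 113
B = 35 + 0.6 × (97 − 35) = 72.2 → 72

(184, 113, 72)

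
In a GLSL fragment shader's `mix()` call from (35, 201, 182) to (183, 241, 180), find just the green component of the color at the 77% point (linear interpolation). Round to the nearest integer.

232

G = 201 + 0.77 × (241 − 201) = 231.8 → 232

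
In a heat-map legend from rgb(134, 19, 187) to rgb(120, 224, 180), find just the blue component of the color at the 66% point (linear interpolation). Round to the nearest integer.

182

B = 187 + 0.66 × (180 − 187) = 182.38 → 182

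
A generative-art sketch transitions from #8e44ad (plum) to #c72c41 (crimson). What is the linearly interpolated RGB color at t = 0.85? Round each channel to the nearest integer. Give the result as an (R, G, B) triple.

#8e44ad → (142, 68, 173); #c72c41 → (199, 44, 65).
R = 142 + 0.85 × (199 − 142) = 142 + 0.85 × 57 = 190.45 → 190
G = 68 + 0.85 × (44 − 68) = 68 + 0.85 × -24 = 47.6 → 48
B = 173 + 0.85 × (65 − 173) = 173 + 0.85 × -108 = 81.2 → 81

(190, 48, 81)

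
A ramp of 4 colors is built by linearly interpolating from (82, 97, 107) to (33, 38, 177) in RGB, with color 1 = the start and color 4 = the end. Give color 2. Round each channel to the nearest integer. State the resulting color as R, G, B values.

(66, 77, 130)

With 4 swatches and endpoints inclusive, swatch 2 sits at t = (2 − 1)/(4 − 1) = 1/3 ≈ 0.3333.
R = 82 + 0.3333 × (33 − 82) = 65.668 → 66
G = 97 + 0.3333 × (38 − 97) = 77.335 → 77
B = 107 + 0.3333 × (177 − 107) = 130.331 → 130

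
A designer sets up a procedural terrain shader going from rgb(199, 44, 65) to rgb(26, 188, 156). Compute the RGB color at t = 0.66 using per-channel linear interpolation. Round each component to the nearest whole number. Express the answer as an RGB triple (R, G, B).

R = 199 + 0.66 × (26 − 199) = 199 + 0.66 × -173 = 84.82 → 85
G = 44 + 0.66 × (188 − 44) = 44 + 0.66 × 144 = 139.04 → 139
B = 65 + 0.66 × (156 − 65) = 65 + 0.66 × 91 = 125.06 → 125
So the blended color is (85, 139, 125), about #558b7d.

(85, 139, 125)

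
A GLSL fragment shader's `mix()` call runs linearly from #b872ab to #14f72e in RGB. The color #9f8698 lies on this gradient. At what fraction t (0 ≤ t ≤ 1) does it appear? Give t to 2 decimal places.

Invert the lerp on the R channel (largest span, 164): t = (159 − 184) / (20 − 184) = -25/-164 = 0.15244.
Check on G: (134 − 114)/(247 − 114) = 0.1504 ✓

0.15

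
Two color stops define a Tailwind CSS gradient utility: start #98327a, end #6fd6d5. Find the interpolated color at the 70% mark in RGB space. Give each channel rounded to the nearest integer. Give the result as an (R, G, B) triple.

(123, 165, 186)

#98327a → (152, 50, 122); #6fd6d5 → (111, 214, 213).
70% corresponds to t = 0.7.
R = 152 + 0.7 × (111 − 152) = 152 + 0.7 × -41 = 123.3 → 123
G = 50 + 0.7 × (214 − 50) = 50 + 0.7 × 164 = 164.8 → 165
B = 122 + 0.7 × (213 − 122) = 122 + 0.7 × 91 = 185.7 → 186
So the blended color is (123, 165, 186), about #7ba5ba.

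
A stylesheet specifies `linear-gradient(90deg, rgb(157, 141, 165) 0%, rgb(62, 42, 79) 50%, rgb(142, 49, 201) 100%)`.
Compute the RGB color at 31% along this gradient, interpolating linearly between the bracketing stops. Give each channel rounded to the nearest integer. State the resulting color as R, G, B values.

(98, 80, 112)

31% lies between the 0% and 50% stops, so the local fraction is t = (31 − 0)/(50 − 0) = 31/50 ≈ 0.62.
R = 157 + 0.62 × (62 − 157) = 98.1 → 98
G = 141 + 0.62 × (42 − 141) = 79.62 → 80
B = 165 + 0.62 × (79 − 165) = 111.68 → 112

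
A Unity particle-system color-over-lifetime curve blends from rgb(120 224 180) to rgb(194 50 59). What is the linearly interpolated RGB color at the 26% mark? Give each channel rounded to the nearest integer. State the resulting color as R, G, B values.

(139, 179, 149)

26% corresponds to t = 0.26.
R = 120 + 0.26 × (194 − 120) = 120 + 0.26 × 74 = 139.24 → 139
G = 224 + 0.26 × (50 − 224) = 224 + 0.26 × -174 = 178.76 → 179
B = 180 + 0.26 × (59 − 180) = 180 + 0.26 × -121 = 148.54 → 149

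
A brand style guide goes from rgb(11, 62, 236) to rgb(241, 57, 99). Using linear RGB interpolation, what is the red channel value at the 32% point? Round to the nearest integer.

R = 11 + 0.32 × (241 − 11) = 84.6 → 85

85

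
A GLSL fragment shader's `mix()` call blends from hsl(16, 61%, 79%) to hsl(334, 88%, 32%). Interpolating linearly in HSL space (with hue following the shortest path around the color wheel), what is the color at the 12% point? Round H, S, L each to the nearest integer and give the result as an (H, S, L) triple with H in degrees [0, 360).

Hue: 334 − 16 = 318°, but |318| > 180 so the shorter arc goes the other way: Δh = 318 − 360 = -42°.
H = 16 + 0.12 × (-42) = 10.96 → 11°
S = 61 + 0.12 × (88 − 61) = 64.24 → 64%
L = 79 + 0.12 × (32 − 79) = 73.36 → 73%

(11, 64, 73)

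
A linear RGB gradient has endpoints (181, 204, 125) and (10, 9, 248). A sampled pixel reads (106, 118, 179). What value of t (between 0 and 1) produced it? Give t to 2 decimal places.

0.44

Invert the lerp on the G channel (largest span, 195): t = (118 − 204) / (9 − 204) = -86/-195 = 0.44103.
Check on R: (106 − 181)/(10 − 181) = 0.4386 ✓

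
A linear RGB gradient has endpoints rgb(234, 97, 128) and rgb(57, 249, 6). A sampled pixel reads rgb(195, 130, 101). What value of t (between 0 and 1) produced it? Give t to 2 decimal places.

Invert the lerp on the R channel (largest span, 177): t = (195 − 234) / (57 − 234) = -39/-177 = 0.22034.
Check on G: (130 − 97)/(249 − 97) = 0.2171 ✓

0.22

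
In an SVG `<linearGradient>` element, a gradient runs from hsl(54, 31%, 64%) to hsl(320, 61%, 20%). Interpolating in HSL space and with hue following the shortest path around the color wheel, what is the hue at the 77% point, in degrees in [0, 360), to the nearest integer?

Hue: 320 − 54 = 266°, but |266| > 180 so the shorter arc goes the other way: Δh = 266 − 360 = -94°.
H = 54 + 0.77 × (-94) = -18.38 → -18 → -18 mod 360 = 342°

342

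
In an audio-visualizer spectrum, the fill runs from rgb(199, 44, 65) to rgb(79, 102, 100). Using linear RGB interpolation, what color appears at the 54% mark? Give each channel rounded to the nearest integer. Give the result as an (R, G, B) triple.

(134, 75, 84)

54% corresponds to t = 0.54.
R = 199 + 0.54 × (79 − 199) = 199 + 0.54 × -120 = 134.2 → 134
G = 44 + 0.54 × (102 − 44) = 44 + 0.54 × 58 = 75.32 → 75
B = 65 + 0.54 × (100 − 65) = 65 + 0.54 × 35 = 83.9 → 84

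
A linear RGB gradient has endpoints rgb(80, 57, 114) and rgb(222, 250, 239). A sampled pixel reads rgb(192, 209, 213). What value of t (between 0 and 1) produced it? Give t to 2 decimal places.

Invert the lerp on the G channel (largest span, 193): t = (209 − 57) / (250 − 57) = 152/193 = 0.78756.
Check on R: (192 − 80)/(222 − 80) = 0.7887 ✓

0.79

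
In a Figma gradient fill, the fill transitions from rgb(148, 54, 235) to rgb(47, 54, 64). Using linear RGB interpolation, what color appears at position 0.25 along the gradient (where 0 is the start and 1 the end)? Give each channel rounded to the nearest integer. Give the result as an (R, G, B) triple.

R = 148 + 0.25 × (47 − 148) = 148 + 0.25 × -101 = 122.75 → 123
G = 54 + 0.25 × (54 − 54) = 54 + 0.25 × 0 = 54 → 54
B = 235 + 0.25 × (64 − 235) = 235 + 0.25 × -171 = 192.25 → 192
So the blended color is (123, 54, 192), about #7b36c0.

(123, 54, 192)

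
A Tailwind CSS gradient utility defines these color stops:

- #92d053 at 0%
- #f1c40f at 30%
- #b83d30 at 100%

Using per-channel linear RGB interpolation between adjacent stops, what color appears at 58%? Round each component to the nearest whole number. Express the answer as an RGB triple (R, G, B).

58% lies between the 30% and 100% stops, so the local fraction is t = (58 − 30)/(100 − 30) = 28/70 ≈ 0.4.
#f1c40f → (241, 196, 15); #b83d30 → (184, 61, 48).
R = 241 + 0.4 × (184 − 241) = 218.2 → 218
G = 196 + 0.4 × (61 − 196) = 142 → 142
B = 15 + 0.4 × (48 − 15) = 28.2 → 28

(218, 142, 28)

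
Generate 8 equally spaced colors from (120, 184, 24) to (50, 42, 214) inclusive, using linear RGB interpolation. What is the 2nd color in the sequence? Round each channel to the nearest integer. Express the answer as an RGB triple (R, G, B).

With 8 swatches and endpoints inclusive, swatch 2 sits at t = (2 − 1)/(8 − 1) = 1/7 ≈ 0.1429.
R = 120 + 0.1429 × (50 − 120) = 109.997 → 110
G = 184 + 0.1429 × (42 − 184) = 163.708 → 164
B = 24 + 0.1429 × (214 − 24) = 51.151 → 51

(110, 164, 51)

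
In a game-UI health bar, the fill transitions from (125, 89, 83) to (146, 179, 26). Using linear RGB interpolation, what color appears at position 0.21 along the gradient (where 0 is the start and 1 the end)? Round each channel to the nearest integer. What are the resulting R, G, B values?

(129, 108, 71)

R = 125 + 0.21 × (146 − 125) = 125 + 0.21 × 21 = 129.41 → 129
G = 89 + 0.21 × (179 − 89) = 89 + 0.21 × 90 = 107.9 → 108
B = 83 + 0.21 × (26 − 83) = 83 + 0.21 × -57 = 71.03 → 71
So the blended color is (129, 108, 71), about #816c47.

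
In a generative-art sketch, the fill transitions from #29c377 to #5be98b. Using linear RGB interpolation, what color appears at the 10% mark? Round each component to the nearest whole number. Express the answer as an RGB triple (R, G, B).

#29c377 → (41, 195, 119); #5be98b → (91, 233, 139).
10% corresponds to t = 0.1.
R = 41 + 0.1 × (91 − 41) = 41 + 0.1 × 50 = 46 → 46
G = 195 + 0.1 × (233 − 195) = 195 + 0.1 × 38 = 198.8 → 199
B = 119 + 0.1 × (139 − 119) = 119 + 0.1 × 20 = 121 → 121

(46, 199, 121)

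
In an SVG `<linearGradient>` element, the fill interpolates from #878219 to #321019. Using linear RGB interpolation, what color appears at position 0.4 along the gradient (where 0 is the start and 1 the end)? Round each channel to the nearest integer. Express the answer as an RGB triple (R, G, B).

(101, 84, 25)

#878219 → (135, 130, 25); #321019 → (50, 16, 25).
R = 135 + 0.4 × (50 − 135) = 135 + 0.4 × -85 = 101 → 101
G = 130 + 0.4 × (16 − 130) = 130 + 0.4 × -114 = 84.4 → 84
B = 25 + 0.4 × (25 − 25) = 25 + 0.4 × 0 = 25 → 25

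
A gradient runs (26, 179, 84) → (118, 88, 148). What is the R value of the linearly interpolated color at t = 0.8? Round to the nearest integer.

100

R = 26 + 0.8 × (118 − 26) = 99.6 → 100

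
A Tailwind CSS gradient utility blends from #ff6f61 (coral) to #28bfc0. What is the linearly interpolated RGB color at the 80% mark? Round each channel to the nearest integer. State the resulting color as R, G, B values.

(83, 175, 173)

#ff6f61 → (255, 111, 97); #28bfc0 → (40, 191, 192).
80% corresponds to t = 0.8.
R = 255 + 0.8 × (40 − 255) = 255 + 0.8 × -215 = 83 → 83
G = 111 + 0.8 × (191 − 111) = 111 + 0.8 × 80 = 175 → 175
B = 97 + 0.8 × (192 − 97) = 97 + 0.8 × 95 = 173 → 173
So the blended color is (83, 175, 173), about #53afad.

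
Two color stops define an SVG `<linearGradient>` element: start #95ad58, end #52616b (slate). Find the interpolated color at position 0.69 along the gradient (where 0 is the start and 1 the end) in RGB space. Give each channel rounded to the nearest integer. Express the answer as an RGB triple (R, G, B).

#95ad58 → (149, 173, 88); #52616b → (82, 97, 107).
R = 149 + 0.69 × (82 − 149) = 149 + 0.69 × -67 = 102.77 → 103
G = 173 + 0.69 × (97 − 173) = 173 + 0.69 × -76 = 120.56 → 121
B = 88 + 0.69 × (107 − 88) = 88 + 0.69 × 19 = 101.11 → 101

(103, 121, 101)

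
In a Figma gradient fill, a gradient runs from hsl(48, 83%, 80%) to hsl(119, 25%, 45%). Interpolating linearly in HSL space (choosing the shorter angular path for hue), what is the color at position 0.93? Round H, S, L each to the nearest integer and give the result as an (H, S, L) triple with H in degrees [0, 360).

(114, 29, 47)

Hue arc: Δh = 119 − 48 = 71° (|Δh| ≤ 180, already the shorter path).
H = 48 + 0.93 × (71) = 114.03 → 114°
S = 83 + 0.93 × (25 − 83) = 29.06 → 29%
L = 80 + 0.93 × (45 − 80) = 47.45 → 47%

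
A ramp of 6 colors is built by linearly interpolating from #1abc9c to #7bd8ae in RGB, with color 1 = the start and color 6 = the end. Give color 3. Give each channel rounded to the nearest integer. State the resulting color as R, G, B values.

(65, 199, 163)

With 6 swatches and endpoints inclusive, swatch 3 sits at t = (3 − 1)/(6 − 1) = 2/5 ≈ 0.4.
#1abc9c → (26, 188, 156); #7bd8ae → (123, 216, 174).
R = 26 + 0.4 × (123 − 26) = 64.8 → 65
G = 188 + 0.4 × (216 − 188) = 199.2 → 199
B = 156 + 0.4 × (174 − 156) = 163.2 → 163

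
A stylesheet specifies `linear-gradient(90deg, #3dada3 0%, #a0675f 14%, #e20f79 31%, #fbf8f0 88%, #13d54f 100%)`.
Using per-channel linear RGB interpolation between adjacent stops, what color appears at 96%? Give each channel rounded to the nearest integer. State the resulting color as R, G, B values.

96% lies between the 88% and 100% stops, so the local fraction is t = (96 − 88)/(100 − 88) = 8/12 ≈ 0.6667.
#fbf8f0 → (251, 248, 240); #13d54f → (19, 213, 79).
R = 251 + 0.6667 × (19 − 251) = 96.326 → 96
G = 248 + 0.6667 × (213 − 248) = 224.666 → 225
B = 240 + 0.6667 × (79 − 240) = 132.661 → 133

(96, 225, 133)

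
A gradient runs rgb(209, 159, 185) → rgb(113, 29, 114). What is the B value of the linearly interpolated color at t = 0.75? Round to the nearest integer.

B = 185 + 0.75 × (114 − 185) = 131.75 → 132

132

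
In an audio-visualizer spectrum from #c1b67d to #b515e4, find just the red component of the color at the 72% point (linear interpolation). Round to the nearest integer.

R₁ = 193 (from #c1b67d), R₂ = 181 (from #b515e4).
R = 193 + 0.72 × (181 − 193) = 184.36 → 184

184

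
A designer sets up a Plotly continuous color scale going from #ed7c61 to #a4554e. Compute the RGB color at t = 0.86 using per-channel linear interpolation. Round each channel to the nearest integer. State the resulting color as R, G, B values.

#ed7c61 → (237, 124, 97); #a4554e → (164, 85, 78).
R = 237 + 0.86 × (164 − 237) = 237 + 0.86 × -73 = 174.22 → 174
G = 124 + 0.86 × (85 − 124) = 124 + 0.86 × -39 = 90.46 → 90
B = 97 + 0.86 × (78 − 97) = 97 + 0.86 × -19 = 80.66 → 81

(174, 90, 81)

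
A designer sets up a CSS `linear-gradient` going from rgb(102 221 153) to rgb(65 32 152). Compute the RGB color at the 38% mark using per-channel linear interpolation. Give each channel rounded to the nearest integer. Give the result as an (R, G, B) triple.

38% corresponds to t = 0.38.
R = 102 + 0.38 × (65 − 102) = 102 + 0.38 × -37 = 87.94 → 88
G = 221 + 0.38 × (32 − 221) = 221 + 0.38 × -189 = 149.18 → 149
B = 153 + 0.38 × (152 − 153) = 153 + 0.38 × -1 = 152.62 → 153

(88, 149, 153)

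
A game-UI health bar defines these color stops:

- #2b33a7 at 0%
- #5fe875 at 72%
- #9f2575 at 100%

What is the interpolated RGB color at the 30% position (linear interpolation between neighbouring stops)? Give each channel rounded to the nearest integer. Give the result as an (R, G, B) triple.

30% lies between the 0% and 72% stops, so the local fraction is t = (30 − 0)/(72 − 0) = 30/72 ≈ 0.4167.
#2b33a7 → (43, 51, 167); #5fe875 → (95, 232, 117).
R = 43 + 0.4167 × (95 − 43) = 64.668 → 65
G = 51 + 0.4167 × (232 − 51) = 126.423 → 126
B = 167 + 0.4167 × (117 − 167) = 146.165 → 146

(65, 126, 146)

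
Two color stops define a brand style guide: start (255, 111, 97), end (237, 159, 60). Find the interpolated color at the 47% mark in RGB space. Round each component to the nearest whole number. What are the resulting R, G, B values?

47% corresponds to t = 0.47.
R = 255 + 0.47 × (237 − 255) = 255 + 0.47 × -18 = 246.54 → 247
G = 111 + 0.47 × (159 − 111) = 111 + 0.47 × 48 = 133.56 → 134
B = 97 + 0.47 × (60 − 97) = 97 + 0.47 × -37 = 79.61 → 80
So the blended color is (247, 134, 80), about #f78650.

(247, 134, 80)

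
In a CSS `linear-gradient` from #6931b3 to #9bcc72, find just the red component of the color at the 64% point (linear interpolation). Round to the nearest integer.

R₁ = 105 (from #6931b3), R₂ = 155 (from #9bcc72).
R = 105 + 0.64 × (155 − 105) = 137 → 137

137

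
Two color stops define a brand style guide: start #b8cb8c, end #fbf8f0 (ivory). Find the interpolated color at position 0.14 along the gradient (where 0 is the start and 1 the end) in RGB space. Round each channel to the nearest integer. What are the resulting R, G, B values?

(193, 209, 154)

#b8cb8c → (184, 203, 140); #fbf8f0 → (251, 248, 240).
R = 184 + 0.14 × (251 − 184) = 184 + 0.14 × 67 = 193.38 → 193
G = 203 + 0.14 × (248 − 203) = 203 + 0.14 × 45 = 209.3 → 209
B = 140 + 0.14 × (240 − 140) = 140 + 0.14 × 100 = 154 → 154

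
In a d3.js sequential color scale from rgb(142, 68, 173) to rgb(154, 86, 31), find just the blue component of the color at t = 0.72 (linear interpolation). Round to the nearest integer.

B = 173 + 0.72 × (31 − 173) = 70.76 → 71

71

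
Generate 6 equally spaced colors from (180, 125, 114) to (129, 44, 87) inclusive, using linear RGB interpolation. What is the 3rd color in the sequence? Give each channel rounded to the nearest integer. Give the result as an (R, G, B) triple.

(160, 93, 103)

With 6 swatches and endpoints inclusive, swatch 3 sits at t = (3 − 1)/(6 − 1) = 2/5 ≈ 0.4.
R = 180 + 0.4 × (129 − 180) = 159.6 → 160
G = 125 + 0.4 × (44 − 125) = 92.6 → 93
B = 114 + 0.4 × (87 − 114) = 103.2 → 103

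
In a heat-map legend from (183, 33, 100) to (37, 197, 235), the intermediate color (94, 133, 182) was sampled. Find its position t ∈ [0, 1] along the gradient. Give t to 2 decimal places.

Invert the lerp on the G channel (largest span, 164): t = (133 − 33) / (197 − 33) = 100/164 = 0.60976.
Check on R: (94 − 183)/(37 − 183) = 0.6096 ✓

0.61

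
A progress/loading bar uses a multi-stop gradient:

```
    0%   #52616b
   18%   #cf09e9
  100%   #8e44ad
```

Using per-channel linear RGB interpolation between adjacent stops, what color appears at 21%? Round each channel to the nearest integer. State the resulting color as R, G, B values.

(205, 11, 231)

21% lies between the 18% and 100% stops, so the local fraction is t = (21 − 18)/(100 − 18) = 3/82 ≈ 0.0366.
#cf09e9 → (207, 9, 233); #8e44ad → (142, 68, 173).
R = 207 + 0.0366 × (142 − 207) = 204.621 → 205
G = 9 + 0.0366 × (68 − 9) = 11.159 → 11
B = 233 + 0.0366 × (173 − 233) = 230.804 → 231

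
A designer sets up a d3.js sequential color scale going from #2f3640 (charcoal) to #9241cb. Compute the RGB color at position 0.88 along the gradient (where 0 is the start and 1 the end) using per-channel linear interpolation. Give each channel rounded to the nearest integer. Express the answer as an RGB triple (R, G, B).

#2f3640 → (47, 54, 64); #9241cb → (146, 65, 203).
R = 47 + 0.88 × (146 − 47) = 47 + 0.88 × 99 = 134.12 → 134
G = 54 + 0.88 × (65 − 54) = 54 + 0.88 × 11 = 63.68 → 64
B = 64 + 0.88 × (203 − 64) = 64 + 0.88 × 139 = 186.32 → 186
So the blended color is (134, 64, 186), about #8640ba.

(134, 64, 186)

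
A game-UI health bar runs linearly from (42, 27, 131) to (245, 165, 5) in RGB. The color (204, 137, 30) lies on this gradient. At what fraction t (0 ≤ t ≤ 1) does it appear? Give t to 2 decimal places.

Invert the lerp on the R channel (largest span, 203): t = (204 − 42) / (245 − 42) = 162/203 = 0.79803.
Check on G: (137 − 27)/(165 − 27) = 0.7971 ✓

0.80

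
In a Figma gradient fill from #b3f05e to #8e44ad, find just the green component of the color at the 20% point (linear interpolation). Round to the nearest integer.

206

G₁ = 240 (from #b3f05e), G₂ = 68 (from #8e44ad).
G = 240 + 0.2 × (68 − 240) = 205.6 → 206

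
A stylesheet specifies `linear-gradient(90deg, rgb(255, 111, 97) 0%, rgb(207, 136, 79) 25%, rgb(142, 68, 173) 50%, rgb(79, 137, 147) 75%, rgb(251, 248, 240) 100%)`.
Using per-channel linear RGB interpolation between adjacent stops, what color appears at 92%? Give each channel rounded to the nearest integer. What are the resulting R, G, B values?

92% lies between the 75% and 100% stops, so the local fraction is t = (92 − 75)/(100 − 75) = 17/25 ≈ 0.68.
R = 79 + 0.68 × (251 − 79) = 195.96 → 196
G = 137 + 0.68 × (248 − 137) = 212.48 → 212
B = 147 + 0.68 × (240 − 147) = 210.24 → 210

(196, 212, 210)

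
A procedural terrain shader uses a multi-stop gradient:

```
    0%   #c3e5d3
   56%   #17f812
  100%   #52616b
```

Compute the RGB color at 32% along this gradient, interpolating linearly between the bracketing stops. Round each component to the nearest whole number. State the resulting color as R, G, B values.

32% lies between the 0% and 56% stops, so the local fraction is t = (32 − 0)/(56 − 0) = 32/56 ≈ 0.5714.
#c3e5d3 → (195, 229, 211); #17f812 → (23, 248, 18).
R = 195 + 0.5714 × (23 − 195) = 96.719 → 97
G = 229 + 0.5714 × (248 − 229) = 239.857 → 240
B = 211 + 0.5714 × (18 − 211) = 100.72 → 101

(97, 240, 101)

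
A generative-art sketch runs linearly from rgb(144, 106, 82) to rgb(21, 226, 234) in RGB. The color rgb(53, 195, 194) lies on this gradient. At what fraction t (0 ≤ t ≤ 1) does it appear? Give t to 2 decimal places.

0.74

Invert the lerp on the B channel (largest span, 152): t = (194 − 82) / (234 − 82) = 112/152 = 0.73684.
Check on R: (53 − 144)/(21 − 144) = 0.7398 ✓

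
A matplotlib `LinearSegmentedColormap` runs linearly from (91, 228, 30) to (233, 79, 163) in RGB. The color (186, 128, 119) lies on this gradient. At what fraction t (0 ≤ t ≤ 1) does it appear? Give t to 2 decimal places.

Invert the lerp on the G channel (largest span, 149): t = (128 − 228) / (79 − 228) = -100/-149 = 0.67114.
Check on R: (186 − 91)/(233 − 91) = 0.669 ✓

0.67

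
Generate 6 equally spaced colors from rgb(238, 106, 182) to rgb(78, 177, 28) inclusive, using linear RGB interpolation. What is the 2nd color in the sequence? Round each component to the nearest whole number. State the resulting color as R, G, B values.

(206, 120, 151)

With 6 swatches and endpoints inclusive, swatch 2 sits at t = (2 − 1)/(6 − 1) = 1/5 ≈ 0.2.
R = 238 + 0.2 × (78 − 238) = 206 → 206
G = 106 + 0.2 × (177 − 106) = 120.2 → 120
B = 182 + 0.2 × (28 − 182) = 151.2 → 151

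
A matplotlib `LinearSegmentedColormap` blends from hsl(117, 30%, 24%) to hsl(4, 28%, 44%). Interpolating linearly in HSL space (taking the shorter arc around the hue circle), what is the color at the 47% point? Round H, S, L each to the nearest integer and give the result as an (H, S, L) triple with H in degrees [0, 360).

(64, 29, 33)

Hue arc: Δh = 4 − 117 = -113° (|Δh| ≤ 180, already the shorter path).
H = 117 + 0.47 × (-113) = 63.89 → 64°
S = 30 + 0.47 × (28 − 30) = 29.06 → 29%
L = 24 + 0.47 × (44 − 24) = 33.4 → 33%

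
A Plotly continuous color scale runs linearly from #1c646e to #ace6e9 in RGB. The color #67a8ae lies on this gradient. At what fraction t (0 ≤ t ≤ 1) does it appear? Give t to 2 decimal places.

Invert the lerp on the R channel (largest span, 144): t = (103 − 28) / (172 − 28) = 75/144 = 0.52083.
Check on G: (168 − 100)/(230 − 100) = 0.5231 ✓

0.52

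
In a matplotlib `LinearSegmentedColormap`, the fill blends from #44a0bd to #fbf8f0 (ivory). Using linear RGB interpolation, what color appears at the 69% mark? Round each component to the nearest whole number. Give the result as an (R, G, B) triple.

#44a0bd → (68, 160, 189); #fbf8f0 → (251, 248, 240).
69% corresponds to t = 0.69.
R = 68 + 0.69 × (251 − 68) = 68 + 0.69 × 183 = 194.27 → 194
G = 160 + 0.69 × (248 − 160) = 160 + 0.69 × 88 = 220.72 → 221
B = 189 + 0.69 × (240 − 189) = 189 + 0.69 × 51 = 224.19 → 224
So the blended color is (194, 221, 224), about #c2dde0.

(194, 221, 224)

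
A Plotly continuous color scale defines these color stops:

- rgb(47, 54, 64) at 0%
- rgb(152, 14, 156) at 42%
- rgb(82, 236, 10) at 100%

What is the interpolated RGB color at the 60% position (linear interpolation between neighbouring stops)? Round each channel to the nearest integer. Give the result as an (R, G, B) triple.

60% lies between the 42% and 100% stops, so the local fraction is t = (60 − 42)/(100 − 42) = 18/58 ≈ 0.3103.
R = 152 + 0.3103 × (82 − 152) = 130.279 → 130
G = 14 + 0.3103 × (236 − 14) = 82.887 → 83
B = 156 + 0.3103 × (10 − 156) = 110.696 → 111

(130, 83, 111)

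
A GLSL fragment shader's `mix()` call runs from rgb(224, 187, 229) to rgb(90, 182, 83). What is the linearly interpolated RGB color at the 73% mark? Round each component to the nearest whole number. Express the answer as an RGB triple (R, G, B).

(126, 183, 122)

73% corresponds to t = 0.73.
R = 224 + 0.73 × (90 − 224) = 224 + 0.73 × -134 = 126.18 → 126
G = 187 + 0.73 × (182 − 187) = 187 + 0.73 × -5 = 183.35 → 183
B = 229 + 0.73 × (83 − 229) = 229 + 0.73 × -146 = 122.42 → 122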